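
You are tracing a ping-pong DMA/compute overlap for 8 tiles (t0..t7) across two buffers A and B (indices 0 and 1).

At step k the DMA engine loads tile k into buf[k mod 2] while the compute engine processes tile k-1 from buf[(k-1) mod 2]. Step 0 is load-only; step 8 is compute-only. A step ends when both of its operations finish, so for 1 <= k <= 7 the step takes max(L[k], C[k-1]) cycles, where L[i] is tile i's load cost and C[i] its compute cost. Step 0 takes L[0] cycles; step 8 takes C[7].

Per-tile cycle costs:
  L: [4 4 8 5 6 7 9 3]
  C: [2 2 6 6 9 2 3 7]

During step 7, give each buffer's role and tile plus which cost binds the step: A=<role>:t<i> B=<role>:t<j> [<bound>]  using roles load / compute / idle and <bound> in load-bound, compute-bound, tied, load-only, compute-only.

[0] DMA t0→A (4c) ∥ CU idle ⇒ 4c, clock 4
[1] DMA t1→B (4c) ∥ CU A:t0 (2c) ⇒ 4c, clock 8
[2] DMA t2→A (8c) ∥ CU B:t1 (2c) ⇒ 8c, clock 16
[3] DMA t3→B (5c) ∥ CU A:t2 (6c) ⇒ 6c, clock 22
[4] DMA t4→A (6c) ∥ CU B:t3 (6c) ⇒ 6c, clock 28
[5] DMA t5→B (7c) ∥ CU A:t4 (9c) ⇒ 9c, clock 37
[6] DMA t6→A (9c) ∥ CU B:t5 (2c) ⇒ 9c, clock 46
[7] DMA t7→B (3c) ∥ CU A:t6 (3c) ⇒ 3c, clock 49
[8] DMA idle ∥ CU B:t7 (7c) ⇒ 7c, clock 56

step 7: A=compute:t6 B=load:t7 [tied]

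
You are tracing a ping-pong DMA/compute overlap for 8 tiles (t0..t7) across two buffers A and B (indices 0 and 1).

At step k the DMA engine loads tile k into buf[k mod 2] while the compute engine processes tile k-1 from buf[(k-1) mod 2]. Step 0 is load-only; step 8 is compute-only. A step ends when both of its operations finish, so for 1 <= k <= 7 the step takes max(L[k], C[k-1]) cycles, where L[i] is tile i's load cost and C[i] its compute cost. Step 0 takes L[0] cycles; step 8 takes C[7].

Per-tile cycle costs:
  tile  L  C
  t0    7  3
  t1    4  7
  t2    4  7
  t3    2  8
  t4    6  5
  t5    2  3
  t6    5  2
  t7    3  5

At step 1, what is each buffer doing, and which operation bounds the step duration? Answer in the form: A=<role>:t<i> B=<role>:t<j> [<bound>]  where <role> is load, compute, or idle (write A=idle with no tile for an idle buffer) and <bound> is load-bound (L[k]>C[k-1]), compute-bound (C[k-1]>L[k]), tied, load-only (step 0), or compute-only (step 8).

step 1: A=compute:t0 B=load:t1 [load-bound]

[0] DMA t0→A (7c) ∥ CU idle ⇒ 7c, clock 7
[1] DMA t1→B (4c) ∥ CU A:t0 (3c) ⇒ 4c, clock 11
[2] DMA t2→A (4c) ∥ CU B:t1 (7c) ⇒ 7c, clock 18
[3] DMA t3→B (2c) ∥ CU A:t2 (7c) ⇒ 7c, clock 25
[4] DMA t4→A (6c) ∥ CU B:t3 (8c) ⇒ 8c, clock 33
[5] DMA t5→B (2c) ∥ CU A:t4 (5c) ⇒ 5c, clock 38
[6] DMA t6→A (5c) ∥ CU B:t5 (3c) ⇒ 5c, clock 43
[7] DMA t7→B (3c) ∥ CU A:t6 (2c) ⇒ 3c, clock 46
[8] DMA idle ∥ CU B:t7 (5c) ⇒ 5c, clock 51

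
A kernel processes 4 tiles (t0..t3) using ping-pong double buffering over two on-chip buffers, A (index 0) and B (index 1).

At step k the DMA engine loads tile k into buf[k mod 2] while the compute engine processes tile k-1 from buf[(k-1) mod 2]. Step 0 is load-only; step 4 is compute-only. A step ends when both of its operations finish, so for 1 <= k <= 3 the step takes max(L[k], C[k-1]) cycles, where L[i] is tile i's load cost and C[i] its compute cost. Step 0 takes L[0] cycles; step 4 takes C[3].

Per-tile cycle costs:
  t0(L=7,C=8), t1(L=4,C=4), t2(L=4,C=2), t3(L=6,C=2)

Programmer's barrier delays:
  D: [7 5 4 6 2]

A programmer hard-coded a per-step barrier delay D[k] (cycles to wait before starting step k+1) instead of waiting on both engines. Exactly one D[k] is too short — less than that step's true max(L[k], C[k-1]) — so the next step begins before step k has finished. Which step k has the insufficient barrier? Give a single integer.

step 0: need L[0]=7 = 7; D[0]=7 ok
step 1: need max(L[1]=4,C[0]=8) = 8; D[1]=5 SHORT
step 2: need max(L[2]=4,C[1]=4) = 4; D[2]=4 ok
step 3: need max(L[3]=6,C[2]=2) = 6; D[3]=6 ok
step 4: need C[3]=2 = 2; D[4]=2 ok

hazard at step 1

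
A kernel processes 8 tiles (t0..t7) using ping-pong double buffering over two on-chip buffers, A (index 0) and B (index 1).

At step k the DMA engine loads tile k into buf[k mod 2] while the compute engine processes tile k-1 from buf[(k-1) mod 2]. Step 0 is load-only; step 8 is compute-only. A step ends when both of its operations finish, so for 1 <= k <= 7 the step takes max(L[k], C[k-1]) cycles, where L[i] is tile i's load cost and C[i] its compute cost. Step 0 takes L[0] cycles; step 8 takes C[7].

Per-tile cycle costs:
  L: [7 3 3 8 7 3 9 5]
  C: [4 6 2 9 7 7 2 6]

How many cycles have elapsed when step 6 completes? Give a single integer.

k=0 load=t0/7c comp=- wait=7 total=7
k=1 load=t1/3c comp=t0/4c wait=4 total=11
k=2 load=t2/3c comp=t1/6c wait=6 total=17
k=3 load=t3/8c comp=t2/2c wait=8 total=25
k=4 load=t4/7c comp=t3/9c wait=9 total=34
k=5 load=t5/3c comp=t4/7c wait=7 total=41
k=6 load=t6/9c comp=t5/7c wait=9 total=50
k=7 load=t7/5c comp=t6/2c wait=5 total=55
k=8 load=- comp=t7/6c wait=6 total=61

end_cycle[6] = 50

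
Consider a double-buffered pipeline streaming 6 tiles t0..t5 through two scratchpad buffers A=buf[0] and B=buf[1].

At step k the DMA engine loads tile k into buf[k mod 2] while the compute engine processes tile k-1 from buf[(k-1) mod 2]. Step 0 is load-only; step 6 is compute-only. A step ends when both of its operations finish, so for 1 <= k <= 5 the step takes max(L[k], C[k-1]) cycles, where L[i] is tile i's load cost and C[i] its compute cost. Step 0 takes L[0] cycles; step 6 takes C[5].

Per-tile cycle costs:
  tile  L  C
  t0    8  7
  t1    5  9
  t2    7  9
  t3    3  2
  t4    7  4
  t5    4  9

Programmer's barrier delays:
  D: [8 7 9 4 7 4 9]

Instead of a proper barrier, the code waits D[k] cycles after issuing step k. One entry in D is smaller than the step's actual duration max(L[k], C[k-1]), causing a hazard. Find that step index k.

[0] required=L[0]=8=8 vs D=8 ok
[1] required=max(L[1]=5,C[0]=7)=7 vs D=7 ok
[2] required=max(L[2]=7,C[1]=9)=9 vs D=9 ok
[3] required=max(L[3]=3,C[2]=9)=9 vs D=4 SHORT
[4] required=max(L[4]=7,C[3]=2)=7 vs D=7 ok
[5] required=max(L[5]=4,C[4]=4)=4 vs D=4 ok
[6] required=C[5]=9=9 vs D=9 ok

hazard at step 3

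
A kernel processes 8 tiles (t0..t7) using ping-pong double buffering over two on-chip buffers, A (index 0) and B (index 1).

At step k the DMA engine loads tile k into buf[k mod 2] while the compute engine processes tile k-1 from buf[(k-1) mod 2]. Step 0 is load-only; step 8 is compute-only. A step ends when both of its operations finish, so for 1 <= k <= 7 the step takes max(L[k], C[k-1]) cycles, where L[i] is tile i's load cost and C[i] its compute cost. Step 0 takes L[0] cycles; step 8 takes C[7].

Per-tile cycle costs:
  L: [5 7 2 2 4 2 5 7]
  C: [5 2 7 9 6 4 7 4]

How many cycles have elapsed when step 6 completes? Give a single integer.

end_cycle[6] = 41

k=0 load=t0/5c comp=- wait=5 total=5
k=1 load=t1/7c comp=t0/5c wait=7 total=12
k=2 load=t2/2c comp=t1/2c wait=2 total=14
k=3 load=t3/2c comp=t2/7c wait=7 total=21
k=4 load=t4/4c comp=t3/9c wait=9 total=30
k=5 load=t5/2c comp=t4/6c wait=6 total=36
k=6 load=t6/5c comp=t5/4c wait=5 total=41
k=7 load=t7/7c comp=t6/7c wait=7 total=48
k=8 load=- comp=t7/4c wait=4 total=52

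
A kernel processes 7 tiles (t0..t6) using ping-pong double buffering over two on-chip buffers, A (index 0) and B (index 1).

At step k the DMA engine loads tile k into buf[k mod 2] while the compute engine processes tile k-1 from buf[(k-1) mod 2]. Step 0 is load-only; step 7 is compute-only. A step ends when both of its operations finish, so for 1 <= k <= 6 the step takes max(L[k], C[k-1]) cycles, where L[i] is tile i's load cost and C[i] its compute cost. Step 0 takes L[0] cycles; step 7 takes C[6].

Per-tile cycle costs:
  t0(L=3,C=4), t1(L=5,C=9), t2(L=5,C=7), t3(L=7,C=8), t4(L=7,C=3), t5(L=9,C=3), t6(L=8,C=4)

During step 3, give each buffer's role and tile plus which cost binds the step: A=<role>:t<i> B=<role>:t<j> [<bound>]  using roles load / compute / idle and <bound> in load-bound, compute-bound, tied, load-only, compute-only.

[0] DMA t0→A (3c) ∥ CU idle ⇒ 3c, clock 3
[1] DMA t1→B (5c) ∥ CU A:t0 (4c) ⇒ 5c, clock 8
[2] DMA t2→A (5c) ∥ CU B:t1 (9c) ⇒ 9c, clock 17
[3] DMA t3→B (7c) ∥ CU A:t2 (7c) ⇒ 7c, clock 24
[4] DMA t4→A (7c) ∥ CU B:t3 (8c) ⇒ 8c, clock 32
[5] DMA t5→B (9c) ∥ CU A:t4 (3c) ⇒ 9c, clock 41
[6] DMA t6→A (8c) ∥ CU B:t5 (3c) ⇒ 8c, clock 49
[7] DMA idle ∥ CU A:t6 (4c) ⇒ 4c, clock 53

step 3: A=compute:t2 B=load:t3 [tied]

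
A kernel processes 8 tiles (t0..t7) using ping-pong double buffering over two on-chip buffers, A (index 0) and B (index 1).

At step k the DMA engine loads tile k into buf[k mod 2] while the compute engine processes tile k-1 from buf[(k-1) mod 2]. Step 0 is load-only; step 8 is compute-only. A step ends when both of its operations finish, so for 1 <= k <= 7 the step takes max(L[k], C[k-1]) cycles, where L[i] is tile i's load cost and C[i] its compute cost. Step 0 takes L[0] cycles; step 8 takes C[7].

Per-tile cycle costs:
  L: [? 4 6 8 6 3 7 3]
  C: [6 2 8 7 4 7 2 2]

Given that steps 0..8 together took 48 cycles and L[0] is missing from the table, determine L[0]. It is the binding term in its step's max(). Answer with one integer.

L[0] = 5

step 0: dur = L[0]=? = L[0]  (unknown; binding)
step 1: dur = max(L[1]=4, C[0]=6) = 6
step 2: dur = max(L[2]=6, C[1]=2) = 6
step 3: dur = max(L[3]=8, C[2]=8) = 8
step 4: dur = max(L[4]=6, C[3]=7) = 7
step 5: dur = max(L[5]=3, C[4]=4) = 4
step 6: dur = max(L[6]=7, C[5]=7) = 7
step 7: dur = max(L[7]=3, C[6]=2) = 3
step 8: dur = C[7]=2 = 2
sum of known step durations = 43
dur[0] = total - known = 48 - 43 = 5
L[0] is the binding max in step 0, so L[0] = dur[0] = 5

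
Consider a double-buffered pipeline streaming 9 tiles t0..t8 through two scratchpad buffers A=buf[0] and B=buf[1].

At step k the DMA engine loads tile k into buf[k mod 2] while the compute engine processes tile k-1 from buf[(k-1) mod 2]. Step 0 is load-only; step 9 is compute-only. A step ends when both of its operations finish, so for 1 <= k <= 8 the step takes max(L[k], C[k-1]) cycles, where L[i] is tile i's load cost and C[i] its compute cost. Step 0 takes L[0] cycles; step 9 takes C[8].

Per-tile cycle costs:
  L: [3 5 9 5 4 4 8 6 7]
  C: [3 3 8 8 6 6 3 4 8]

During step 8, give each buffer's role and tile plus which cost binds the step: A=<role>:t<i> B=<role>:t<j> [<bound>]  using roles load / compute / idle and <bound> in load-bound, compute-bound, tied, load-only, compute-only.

step 8: A=load:t8 B=compute:t7 [load-bound]

k=0 load=t0/3c comp=- wait=3 total=3
k=1 load=t1/5c comp=t0/3c wait=5 total=8
k=2 load=t2/9c comp=t1/3c wait=9 total=17
k=3 load=t3/5c comp=t2/8c wait=8 total=25
k=4 load=t4/4c comp=t3/8c wait=8 total=33
k=5 load=t5/4c comp=t4/6c wait=6 total=39
k=6 load=t6/8c comp=t5/6c wait=8 total=47
k=7 load=t7/6c comp=t6/3c wait=6 total=53
k=8 load=t8/7c comp=t7/4c wait=7 total=60
k=9 load=- comp=t8/8c wait=8 total=68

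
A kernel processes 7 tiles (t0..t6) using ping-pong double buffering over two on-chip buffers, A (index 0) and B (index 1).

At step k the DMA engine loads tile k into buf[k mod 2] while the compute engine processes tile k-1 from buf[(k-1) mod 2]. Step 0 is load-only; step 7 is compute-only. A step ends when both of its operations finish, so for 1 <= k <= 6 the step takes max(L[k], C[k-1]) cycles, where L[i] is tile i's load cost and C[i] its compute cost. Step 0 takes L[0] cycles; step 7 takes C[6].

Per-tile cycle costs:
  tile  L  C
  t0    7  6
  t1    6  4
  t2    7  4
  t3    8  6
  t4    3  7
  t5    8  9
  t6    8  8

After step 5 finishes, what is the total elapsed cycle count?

  0. 7=7c; end=7; A:t0 B:-
  1. max(6,6)=6c; end=13; A:t0 B:t1
  2. max(7,4)=7c; end=20; A:t2 B:t1
  3. max(8,4)=8c; end=28; A:t2 B:t3
  4. max(3,6)=6c; end=34; A:t4 B:t3
  5. max(8,7)=8c; end=42; A:t4 B:t5
  6. max(8,9)=9c; end=51; A:t6 B:t5
  7. 8=8c; end=59; A:t6 B:t5

end_cycle[5] = 42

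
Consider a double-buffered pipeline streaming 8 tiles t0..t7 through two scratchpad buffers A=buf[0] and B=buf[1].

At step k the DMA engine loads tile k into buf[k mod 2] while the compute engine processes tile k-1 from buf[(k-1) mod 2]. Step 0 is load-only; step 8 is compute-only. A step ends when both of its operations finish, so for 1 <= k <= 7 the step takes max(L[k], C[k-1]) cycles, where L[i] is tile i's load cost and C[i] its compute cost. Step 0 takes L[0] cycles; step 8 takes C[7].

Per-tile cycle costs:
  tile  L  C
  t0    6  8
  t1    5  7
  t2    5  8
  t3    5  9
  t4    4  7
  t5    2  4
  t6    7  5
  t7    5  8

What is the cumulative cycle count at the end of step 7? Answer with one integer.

end_cycle[7] = 57

  0. 6=6c; end=6; A:t0 B:-
  1. max(5,8)=8c; end=14; A:t0 B:t1
  2. max(5,7)=7c; end=21; A:t2 B:t1
  3. max(5,8)=8c; end=29; A:t2 B:t3
  4. max(4,9)=9c; end=38; A:t4 B:t3
  5. max(2,7)=7c; end=45; A:t4 B:t5
  6. max(7,4)=7c; end=52; A:t6 B:t5
  7. max(5,5)=5c; end=57; A:t6 B:t7
  8. 8=8c; end=65; A:t6 B:t7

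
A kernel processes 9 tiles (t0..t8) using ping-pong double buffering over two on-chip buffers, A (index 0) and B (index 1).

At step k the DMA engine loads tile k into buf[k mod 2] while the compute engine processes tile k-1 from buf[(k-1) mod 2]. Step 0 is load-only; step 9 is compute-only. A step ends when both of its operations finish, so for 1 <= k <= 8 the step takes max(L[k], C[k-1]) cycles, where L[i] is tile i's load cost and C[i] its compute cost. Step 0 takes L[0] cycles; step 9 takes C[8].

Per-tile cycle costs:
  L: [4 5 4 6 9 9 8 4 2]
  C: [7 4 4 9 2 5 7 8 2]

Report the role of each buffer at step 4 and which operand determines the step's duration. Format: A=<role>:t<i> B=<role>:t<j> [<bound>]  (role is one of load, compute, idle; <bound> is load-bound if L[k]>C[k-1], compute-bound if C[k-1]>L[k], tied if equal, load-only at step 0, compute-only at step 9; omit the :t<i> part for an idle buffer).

step 4: A=load:t4 B=compute:t3 [tied]

step 0: L[0]=4 → dur=4, Σ=4 | A=load:t0 B=idle [load-only]
step 1: L[1]=5 C[0]=7 → dur=7, Σ=11 | A=compute:t0 B=load:t1 [compute-bound]
step 2: L[2]=4 C[1]=4 → dur=4, Σ=15 | A=load:t2 B=compute:t1 [tied]
step 3: L[3]=6 C[2]=4 → dur=6, Σ=21 | A=compute:t2 B=load:t3 [load-bound]
step 4: L[4]=9 C[3]=9 → dur=9, Σ=30 | A=load:t4 B=compute:t3 [tied]
step 5: L[5]=9 C[4]=2 → dur=9, Σ=39 | A=compute:t4 B=load:t5 [load-bound]
step 6: L[6]=8 C[5]=5 → dur=8, Σ=47 | A=load:t6 B=compute:t5 [load-bound]
step 7: L[7]=4 C[6]=7 → dur=7, Σ=54 | A=compute:t6 B=load:t7 [compute-bound]
step 8: L[8]=2 C[7]=8 → dur=8, Σ=62 | A=load:t8 B=compute:t7 [compute-bound]
step 9: C[8]=2 → dur=2, Σ=64 | A=compute:t8 B=idle [compute-only]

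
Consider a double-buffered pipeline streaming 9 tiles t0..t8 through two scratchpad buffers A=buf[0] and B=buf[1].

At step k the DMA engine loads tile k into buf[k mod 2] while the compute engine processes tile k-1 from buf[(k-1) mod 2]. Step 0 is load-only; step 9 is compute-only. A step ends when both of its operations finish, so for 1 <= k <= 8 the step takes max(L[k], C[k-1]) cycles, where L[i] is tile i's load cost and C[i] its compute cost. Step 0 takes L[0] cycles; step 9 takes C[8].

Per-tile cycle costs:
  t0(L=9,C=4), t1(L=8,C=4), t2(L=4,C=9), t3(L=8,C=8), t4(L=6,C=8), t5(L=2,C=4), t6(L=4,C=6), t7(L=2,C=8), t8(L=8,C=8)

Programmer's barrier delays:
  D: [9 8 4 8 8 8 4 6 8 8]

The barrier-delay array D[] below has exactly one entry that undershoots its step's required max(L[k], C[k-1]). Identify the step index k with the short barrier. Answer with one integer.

k=0 barrier L[0]=9→9c, D[0]=9 ok
k=1 barrier max(L[1]=8,C[0]=4)→8c, D[1]=8 ok
k=2 barrier max(L[2]=4,C[1]=4)→4c, D[2]=4 ok
k=3 barrier max(L[3]=8,C[2]=9)→9c, D[3]=8 SHORT
k=4 barrier max(L[4]=6,C[3]=8)→8c, D[4]=8 ok
k=5 barrier max(L[5]=2,C[4]=8)→8c, D[5]=8 ok
k=6 barrier max(L[6]=4,C[5]=4)→4c, D[6]=4 ok
k=7 barrier max(L[7]=2,C[6]=6)→6c, D[7]=6 ok
k=8 barrier max(L[8]=8,C[7]=8)→8c, D[8]=8 ok
k=9 barrier C[8]=8→8c, D[9]=8 ok

hazard at step 3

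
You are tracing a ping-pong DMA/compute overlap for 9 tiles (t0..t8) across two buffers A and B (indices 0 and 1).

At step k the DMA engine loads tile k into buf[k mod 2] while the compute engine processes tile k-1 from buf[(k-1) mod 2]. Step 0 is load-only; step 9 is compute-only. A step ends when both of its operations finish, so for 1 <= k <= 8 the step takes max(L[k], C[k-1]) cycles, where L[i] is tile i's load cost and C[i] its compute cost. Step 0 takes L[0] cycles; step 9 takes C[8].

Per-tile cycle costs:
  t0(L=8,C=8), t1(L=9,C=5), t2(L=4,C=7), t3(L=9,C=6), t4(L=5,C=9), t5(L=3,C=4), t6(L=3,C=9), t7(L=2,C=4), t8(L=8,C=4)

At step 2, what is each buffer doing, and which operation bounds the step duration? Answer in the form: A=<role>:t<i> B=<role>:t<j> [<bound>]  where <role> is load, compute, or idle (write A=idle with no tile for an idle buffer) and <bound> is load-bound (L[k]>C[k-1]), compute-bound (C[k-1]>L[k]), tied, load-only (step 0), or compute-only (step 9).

[0] DMA t0→A (8c) ∥ CU idle ⇒ 8c, clock 8
[1] DMA t1→B (9c) ∥ CU A:t0 (8c) ⇒ 9c, clock 17
[2] DMA t2→A (4c) ∥ CU B:t1 (5c) ⇒ 5c, clock 22
[3] DMA t3→B (9c) ∥ CU A:t2 (7c) ⇒ 9c, clock 31
[4] DMA t4→A (5c) ∥ CU B:t3 (6c) ⇒ 6c, clock 37
[5] DMA t5→B (3c) ∥ CU A:t4 (9c) ⇒ 9c, clock 46
[6] DMA t6→A (3c) ∥ CU B:t5 (4c) ⇒ 4c, clock 50
[7] DMA t7→B (2c) ∥ CU A:t6 (9c) ⇒ 9c, clock 59
[8] DMA t8→A (8c) ∥ CU B:t7 (4c) ⇒ 8c, clock 67
[9] DMA idle ∥ CU A:t8 (4c) ⇒ 4c, clock 71

step 2: A=load:t2 B=compute:t1 [compute-bound]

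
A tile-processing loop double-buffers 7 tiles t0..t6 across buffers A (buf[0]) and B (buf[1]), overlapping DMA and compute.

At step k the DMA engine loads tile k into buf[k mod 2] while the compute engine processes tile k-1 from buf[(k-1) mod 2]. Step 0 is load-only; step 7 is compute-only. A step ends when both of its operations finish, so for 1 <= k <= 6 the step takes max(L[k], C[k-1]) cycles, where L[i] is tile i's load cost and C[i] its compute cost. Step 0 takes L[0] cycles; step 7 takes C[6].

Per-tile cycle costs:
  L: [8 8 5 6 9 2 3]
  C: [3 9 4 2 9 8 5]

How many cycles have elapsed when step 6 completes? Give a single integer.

end_cycle[6] = 57

  0. 8=8c; end=8; A:t0 B:-
  1. max(8,3)=8c; end=16; A:t0 B:t1
  2. max(5,9)=9c; end=25; A:t2 B:t1
  3. max(6,4)=6c; end=31; A:t2 B:t3
  4. max(9,2)=9c; end=40; A:t4 B:t3
  5. max(2,9)=9c; end=49; A:t4 B:t5
  6. max(3,8)=8c; end=57; A:t6 B:t5
  7. 5=5c; end=62; A:t6 B:t5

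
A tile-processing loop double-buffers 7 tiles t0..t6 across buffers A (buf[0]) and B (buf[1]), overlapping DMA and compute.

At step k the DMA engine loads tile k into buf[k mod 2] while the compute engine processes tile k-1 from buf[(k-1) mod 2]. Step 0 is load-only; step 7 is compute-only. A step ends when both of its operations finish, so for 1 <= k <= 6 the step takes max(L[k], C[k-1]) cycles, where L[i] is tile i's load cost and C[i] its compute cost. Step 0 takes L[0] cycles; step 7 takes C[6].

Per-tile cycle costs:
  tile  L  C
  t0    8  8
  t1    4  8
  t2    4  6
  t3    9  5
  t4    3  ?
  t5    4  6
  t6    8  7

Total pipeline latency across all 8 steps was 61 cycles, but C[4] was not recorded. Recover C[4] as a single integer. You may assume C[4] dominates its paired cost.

C[4] = 8

step 0: dur = L[0]=8 = 8
step 1: dur = max(L[1]=4, C[0]=8) = 8
step 2: dur = max(L[2]=4, C[1]=8) = 8
step 3: dur = max(L[3]=9, C[2]=6) = 9
step 4: dur = max(L[4]=3, C[3]=5) = 5
step 5: dur = max(L[5]=4, C[4]=?) = C[4]  (unknown; binding)
step 6: dur = max(L[6]=8, C[5]=6) = 8
step 7: dur = C[6]=7 = 7
sum of known step durations = 53
dur[5] = total - known = 61 - 53 = 8
C[4] is the binding max in step 5, so C[4] = dur[5] = 8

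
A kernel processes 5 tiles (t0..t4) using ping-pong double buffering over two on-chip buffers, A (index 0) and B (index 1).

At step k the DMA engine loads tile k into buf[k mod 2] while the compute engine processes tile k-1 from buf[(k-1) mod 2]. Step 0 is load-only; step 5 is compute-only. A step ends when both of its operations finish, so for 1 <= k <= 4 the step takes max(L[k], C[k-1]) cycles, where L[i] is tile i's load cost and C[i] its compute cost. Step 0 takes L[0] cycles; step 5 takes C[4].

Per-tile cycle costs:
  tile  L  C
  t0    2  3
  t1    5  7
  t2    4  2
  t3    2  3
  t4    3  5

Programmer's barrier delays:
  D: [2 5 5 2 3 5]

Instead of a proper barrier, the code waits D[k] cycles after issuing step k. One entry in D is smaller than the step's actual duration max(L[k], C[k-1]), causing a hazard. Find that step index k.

hazard at step 2

[0] required=L[0]=2=2 vs D=2 ok
[1] required=max(L[1]=5,C[0]=3)=5 vs D=5 ok
[2] required=max(L[2]=4,C[1]=7)=7 vs D=5 SHORT
[3] required=max(L[3]=2,C[2]=2)=2 vs D=2 ok
[4] required=max(L[4]=3,C[3]=3)=3 vs D=3 ok
[5] required=C[4]=5=5 vs D=5 ok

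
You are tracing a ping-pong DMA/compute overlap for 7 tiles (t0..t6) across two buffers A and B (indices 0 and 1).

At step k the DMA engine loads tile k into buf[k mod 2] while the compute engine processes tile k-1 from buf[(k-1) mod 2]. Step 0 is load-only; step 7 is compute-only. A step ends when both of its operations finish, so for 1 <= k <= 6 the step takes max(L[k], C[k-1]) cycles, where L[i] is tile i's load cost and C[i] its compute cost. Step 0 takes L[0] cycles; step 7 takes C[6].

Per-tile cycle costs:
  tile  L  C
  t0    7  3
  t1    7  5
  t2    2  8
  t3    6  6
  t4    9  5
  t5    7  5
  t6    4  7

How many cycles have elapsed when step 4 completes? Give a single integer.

step 0: L[0]=7 → dur=7, Σ=7 | A=load:t0 B=idle [load-only]
step 1: L[1]=7 C[0]=3 → dur=7, Σ=14 | A=compute:t0 B=load:t1 [load-bound]
step 2: L[2]=2 C[1]=5 → dur=5, Σ=19 | A=load:t2 B=compute:t1 [compute-bound]
step 3: L[3]=6 C[2]=8 → dur=8, Σ=27 | A=compute:t2 B=load:t3 [compute-bound]
step 4: L[4]=9 C[3]=6 → dur=9, Σ=36 | A=load:t4 B=compute:t3 [load-bound]
step 5: L[5]=7 C[4]=5 → dur=7, Σ=43 | A=compute:t4 B=load:t5 [load-bound]
step 6: L[6]=4 C[5]=5 → dur=5, Σ=48 | A=load:t6 B=compute:t5 [compute-bound]
step 7: C[6]=7 → dur=7, Σ=55 | A=compute:t6 B=idle [compute-only]

end_cycle[4] = 36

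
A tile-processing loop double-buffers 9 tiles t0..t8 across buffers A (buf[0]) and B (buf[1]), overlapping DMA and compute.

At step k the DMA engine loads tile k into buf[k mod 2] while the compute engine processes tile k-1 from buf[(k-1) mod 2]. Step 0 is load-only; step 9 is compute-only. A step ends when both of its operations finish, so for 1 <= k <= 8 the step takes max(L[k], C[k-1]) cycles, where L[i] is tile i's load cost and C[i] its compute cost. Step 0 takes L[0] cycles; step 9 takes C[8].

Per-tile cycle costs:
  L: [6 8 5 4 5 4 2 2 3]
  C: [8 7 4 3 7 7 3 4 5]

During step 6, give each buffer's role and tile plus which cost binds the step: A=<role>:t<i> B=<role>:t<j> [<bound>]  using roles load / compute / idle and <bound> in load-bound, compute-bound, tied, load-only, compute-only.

step 6: A=load:t6 B=compute:t5 [compute-bound]

step 0: L[0]=6 → dur=6, Σ=6 | A=load:t0 B=idle [load-only]
step 1: L[1]=8 C[0]=8 → dur=8, Σ=14 | A=compute:t0 B=load:t1 [tied]
step 2: L[2]=5 C[1]=7 → dur=7, Σ=21 | A=load:t2 B=compute:t1 [compute-bound]
step 3: L[3]=4 C[2]=4 → dur=4, Σ=25 | A=compute:t2 B=load:t3 [tied]
step 4: L[4]=5 C[3]=3 → dur=5, Σ=30 | A=load:t4 B=compute:t3 [load-bound]
step 5: L[5]=4 C[4]=7 → dur=7, Σ=37 | A=compute:t4 B=load:t5 [compute-bound]
step 6: L[6]=2 C[5]=7 → dur=7, Σ=44 | A=load:t6 B=compute:t5 [compute-bound]
step 7: L[7]=2 C[6]=3 → dur=3, Σ=47 | A=compute:t6 B=load:t7 [compute-bound]
step 8: L[8]=3 C[7]=4 → dur=4, Σ=51 | A=load:t8 B=compute:t7 [compute-bound]
step 9: C[8]=5 → dur=5, Σ=56 | A=compute:t8 B=idle [compute-only]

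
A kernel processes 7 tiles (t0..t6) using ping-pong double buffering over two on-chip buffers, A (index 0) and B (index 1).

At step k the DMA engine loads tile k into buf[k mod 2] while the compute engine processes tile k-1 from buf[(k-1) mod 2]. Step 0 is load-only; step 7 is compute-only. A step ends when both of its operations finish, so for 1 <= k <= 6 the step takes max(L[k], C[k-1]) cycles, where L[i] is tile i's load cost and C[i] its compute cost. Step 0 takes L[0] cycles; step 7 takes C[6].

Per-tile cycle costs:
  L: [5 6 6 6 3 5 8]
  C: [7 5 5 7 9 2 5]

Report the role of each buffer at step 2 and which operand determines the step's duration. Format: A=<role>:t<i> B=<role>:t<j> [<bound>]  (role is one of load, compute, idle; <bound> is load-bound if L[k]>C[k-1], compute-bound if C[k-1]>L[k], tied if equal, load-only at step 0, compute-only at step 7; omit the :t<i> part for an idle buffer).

  0. 5=5c; end=5; A:t0 B:-
  1. max(6,7)=7c; end=12; A:t0 B:t1
  2. max(6,5)=6c; end=18; A:t2 B:t1
  3. max(6,5)=6c; end=24; A:t2 B:t3
  4. max(3,7)=7c; end=31; A:t4 B:t3
  5. max(5,9)=9c; end=40; A:t4 B:t5
  6. max(8,2)=8c; end=48; A:t6 B:t5
  7. 5=5c; end=53; A:t6 B:t5

step 2: A=load:t2 B=compute:t1 [load-bound]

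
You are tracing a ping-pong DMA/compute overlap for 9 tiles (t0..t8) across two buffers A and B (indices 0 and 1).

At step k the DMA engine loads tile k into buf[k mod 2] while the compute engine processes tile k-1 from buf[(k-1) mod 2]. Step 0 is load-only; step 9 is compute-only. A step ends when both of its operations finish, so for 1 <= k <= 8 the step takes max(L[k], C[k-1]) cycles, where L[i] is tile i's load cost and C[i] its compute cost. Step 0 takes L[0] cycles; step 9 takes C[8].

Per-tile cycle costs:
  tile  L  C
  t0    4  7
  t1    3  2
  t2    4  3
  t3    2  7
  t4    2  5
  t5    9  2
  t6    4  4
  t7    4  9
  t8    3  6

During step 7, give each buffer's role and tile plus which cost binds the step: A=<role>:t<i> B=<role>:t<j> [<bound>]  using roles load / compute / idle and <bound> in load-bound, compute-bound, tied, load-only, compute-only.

step 7: A=compute:t6 B=load:t7 [tied]

step 0: L[0]=4 → dur=4, Σ=4 | A=load:t0 B=idle [load-only]
step 1: L[1]=3 C[0]=7 → dur=7, Σ=11 | A=compute:t0 B=load:t1 [compute-bound]
step 2: L[2]=4 C[1]=2 → dur=4, Σ=15 | A=load:t2 B=compute:t1 [load-bound]
step 3: L[3]=2 C[2]=3 → dur=3, Σ=18 | A=compute:t2 B=load:t3 [compute-bound]
step 4: L[4]=2 C[3]=7 → dur=7, Σ=25 | A=load:t4 B=compute:t3 [compute-bound]
step 5: L[5]=9 C[4]=5 → dur=9, Σ=34 | A=compute:t4 B=load:t5 [load-bound]
step 6: L[6]=4 C[5]=2 → dur=4, Σ=38 | A=load:t6 B=compute:t5 [load-bound]
step 7: L[7]=4 C[6]=4 → dur=4, Σ=42 | A=compute:t6 B=load:t7 [tied]
step 8: L[8]=3 C[7]=9 → dur=9, Σ=51 | A=load:t8 B=compute:t7 [compute-bound]
step 9: C[8]=6 → dur=6, Σ=57 | A=compute:t8 B=idle [compute-only]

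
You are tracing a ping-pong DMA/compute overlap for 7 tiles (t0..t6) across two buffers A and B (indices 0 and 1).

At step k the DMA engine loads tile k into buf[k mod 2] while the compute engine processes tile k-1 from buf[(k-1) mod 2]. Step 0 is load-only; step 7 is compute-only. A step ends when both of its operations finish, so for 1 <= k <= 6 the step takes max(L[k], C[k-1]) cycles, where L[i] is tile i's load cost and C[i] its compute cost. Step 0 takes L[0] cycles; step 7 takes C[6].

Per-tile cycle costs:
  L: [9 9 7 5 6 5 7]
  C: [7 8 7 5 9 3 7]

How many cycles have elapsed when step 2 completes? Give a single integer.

k=0 load=t0/9c comp=- wait=9 total=9
k=1 load=t1/9c comp=t0/7c wait=9 total=18
k=2 load=t2/7c comp=t1/8c wait=8 total=26
k=3 load=t3/5c comp=t2/7c wait=7 total=33
k=4 load=t4/6c comp=t3/5c wait=6 total=39
k=5 load=t5/5c comp=t4/9c wait=9 total=48
k=6 load=t6/7c comp=t5/3c wait=7 total=55
k=7 load=- comp=t6/7c wait=7 total=62

end_cycle[2] = 26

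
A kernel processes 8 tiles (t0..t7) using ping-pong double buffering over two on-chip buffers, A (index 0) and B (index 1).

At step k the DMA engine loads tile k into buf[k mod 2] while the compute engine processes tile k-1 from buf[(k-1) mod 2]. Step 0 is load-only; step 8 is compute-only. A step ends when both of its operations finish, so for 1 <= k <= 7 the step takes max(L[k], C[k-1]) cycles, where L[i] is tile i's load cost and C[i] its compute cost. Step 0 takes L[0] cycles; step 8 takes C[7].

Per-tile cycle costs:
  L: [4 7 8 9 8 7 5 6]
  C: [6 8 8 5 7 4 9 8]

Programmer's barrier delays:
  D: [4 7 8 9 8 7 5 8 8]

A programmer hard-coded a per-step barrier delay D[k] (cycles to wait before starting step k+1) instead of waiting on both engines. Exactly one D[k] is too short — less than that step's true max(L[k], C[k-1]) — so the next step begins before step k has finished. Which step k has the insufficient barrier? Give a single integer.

hazard at step 7

k=0 barrier L[0]=4→4c, D[0]=4 ok
k=1 barrier max(L[1]=7,C[0]=6)→7c, D[1]=7 ok
k=2 barrier max(L[2]=8,C[1]=8)→8c, D[2]=8 ok
k=3 barrier max(L[3]=9,C[2]=8)→9c, D[3]=9 ok
k=4 barrier max(L[4]=8,C[3]=5)→8c, D[4]=8 ok
k=5 barrier max(L[5]=7,C[4]=7)→7c, D[5]=7 ok
k=6 barrier max(L[6]=5,C[5]=4)→5c, D[6]=5 ok
k=7 barrier max(L[7]=6,C[6]=9)→9c, D[7]=8 SHORT
k=8 barrier C[7]=8→8c, D[8]=8 ok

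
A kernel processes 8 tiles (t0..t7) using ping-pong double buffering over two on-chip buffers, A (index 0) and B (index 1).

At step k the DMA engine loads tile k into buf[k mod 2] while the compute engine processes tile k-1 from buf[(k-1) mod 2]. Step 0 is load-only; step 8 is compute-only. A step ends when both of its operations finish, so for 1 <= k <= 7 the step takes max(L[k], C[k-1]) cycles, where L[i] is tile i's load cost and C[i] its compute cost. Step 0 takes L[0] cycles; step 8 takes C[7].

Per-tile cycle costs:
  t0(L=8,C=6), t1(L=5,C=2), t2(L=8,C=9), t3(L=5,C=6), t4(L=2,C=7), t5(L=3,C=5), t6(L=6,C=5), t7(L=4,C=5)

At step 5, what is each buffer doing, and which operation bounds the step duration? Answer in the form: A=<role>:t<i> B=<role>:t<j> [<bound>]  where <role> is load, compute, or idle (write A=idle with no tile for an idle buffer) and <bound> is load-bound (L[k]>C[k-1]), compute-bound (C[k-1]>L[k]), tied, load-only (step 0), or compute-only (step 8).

step 5: A=compute:t4 B=load:t5 [compute-bound]

  0. 8=8c; end=8; A:t0 B:-
  1. max(5,6)=6c; end=14; A:t0 B:t1
  2. max(8,2)=8c; end=22; A:t2 B:t1
  3. max(5,9)=9c; end=31; A:t2 B:t3
  4. max(2,6)=6c; end=37; A:t4 B:t3
  5. max(3,7)=7c; end=44; A:t4 B:t5
  6. max(6,5)=6c; end=50; A:t6 B:t5
  7. max(4,5)=5c; end=55; A:t6 B:t7
  8. 5=5c; end=60; A:t6 B:t7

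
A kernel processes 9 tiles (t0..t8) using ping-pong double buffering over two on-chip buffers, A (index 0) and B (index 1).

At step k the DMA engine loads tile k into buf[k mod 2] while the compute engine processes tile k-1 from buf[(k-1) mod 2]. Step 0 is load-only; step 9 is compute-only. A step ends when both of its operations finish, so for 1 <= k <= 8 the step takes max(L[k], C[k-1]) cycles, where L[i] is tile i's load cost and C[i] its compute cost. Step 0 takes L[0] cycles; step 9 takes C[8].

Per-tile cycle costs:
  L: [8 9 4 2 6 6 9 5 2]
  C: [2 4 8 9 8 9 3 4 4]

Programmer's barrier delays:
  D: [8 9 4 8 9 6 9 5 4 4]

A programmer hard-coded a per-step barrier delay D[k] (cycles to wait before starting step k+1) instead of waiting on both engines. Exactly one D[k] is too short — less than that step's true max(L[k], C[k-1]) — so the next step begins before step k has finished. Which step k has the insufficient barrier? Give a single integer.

k=0 barrier L[0]=8→8c, D[0]=8 ok
k=1 barrier max(L[1]=9,C[0]=2)→9c, D[1]=9 ok
k=2 barrier max(L[2]=4,C[1]=4)→4c, D[2]=4 ok
k=3 barrier max(L[3]=2,C[2]=8)→8c, D[3]=8 ok
k=4 barrier max(L[4]=6,C[3]=9)→9c, D[4]=9 ok
k=5 barrier max(L[5]=6,C[4]=8)→8c, D[5]=6 SHORT
k=6 barrier max(L[6]=9,C[5]=9)→9c, D[6]=9 ok
k=7 barrier max(L[7]=5,C[6]=3)→5c, D[7]=5 ok
k=8 barrier max(L[8]=2,C[7]=4)→4c, D[8]=4 ok
k=9 barrier C[8]=4→4c, D[9]=4 ok

hazard at step 5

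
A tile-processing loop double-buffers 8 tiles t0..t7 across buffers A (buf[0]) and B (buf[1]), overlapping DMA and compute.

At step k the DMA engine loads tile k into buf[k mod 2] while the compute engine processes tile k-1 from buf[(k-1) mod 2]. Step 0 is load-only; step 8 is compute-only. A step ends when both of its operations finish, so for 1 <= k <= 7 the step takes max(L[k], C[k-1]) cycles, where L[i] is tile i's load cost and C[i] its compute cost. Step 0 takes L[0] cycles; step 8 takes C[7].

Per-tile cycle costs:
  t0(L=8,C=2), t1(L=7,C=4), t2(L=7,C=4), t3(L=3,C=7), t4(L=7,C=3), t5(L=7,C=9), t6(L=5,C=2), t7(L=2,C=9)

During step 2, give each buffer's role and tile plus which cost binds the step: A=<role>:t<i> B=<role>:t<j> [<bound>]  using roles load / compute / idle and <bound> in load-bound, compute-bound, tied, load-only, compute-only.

[0] DMA t0→A (8c) ∥ CU idle ⇒ 8c, clock 8
[1] DMA t1→B (7c) ∥ CU A:t0 (2c) ⇒ 7c, clock 15
[2] DMA t2→A (7c) ∥ CU B:t1 (4c) ⇒ 7c, clock 22
[3] DMA t3→B (3c) ∥ CU A:t2 (4c) ⇒ 4c, clock 26
[4] DMA t4→A (7c) ∥ CU B:t3 (7c) ⇒ 7c, clock 33
[5] DMA t5→B (7c) ∥ CU A:t4 (3c) ⇒ 7c, clock 40
[6] DMA t6→A (5c) ∥ CU B:t5 (9c) ⇒ 9c, clock 49
[7] DMA t7→B (2c) ∥ CU A:t6 (2c) ⇒ 2c, clock 51
[8] DMA idle ∥ CU B:t7 (9c) ⇒ 9c, clock 60

step 2: A=load:t2 B=compute:t1 [load-bound]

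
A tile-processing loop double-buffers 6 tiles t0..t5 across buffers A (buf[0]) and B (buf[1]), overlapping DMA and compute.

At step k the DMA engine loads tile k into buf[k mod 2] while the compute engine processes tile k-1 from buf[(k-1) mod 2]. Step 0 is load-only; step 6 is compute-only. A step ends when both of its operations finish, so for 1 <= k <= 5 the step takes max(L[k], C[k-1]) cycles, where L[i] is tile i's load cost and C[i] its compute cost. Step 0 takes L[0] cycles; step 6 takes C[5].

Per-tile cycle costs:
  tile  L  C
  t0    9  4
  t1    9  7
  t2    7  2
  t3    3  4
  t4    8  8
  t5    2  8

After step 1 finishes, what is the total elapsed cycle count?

step 0: L[0]=9 → dur=9, Σ=9 | A=load:t0 B=idle [load-only]
step 1: L[1]=9 C[0]=4 → dur=9, Σ=18 | A=compute:t0 B=load:t1 [load-bound]
step 2: L[2]=7 C[1]=7 → dur=7, Σ=25 | A=load:t2 B=compute:t1 [tied]
step 3: L[3]=3 C[2]=2 → dur=3, Σ=28 | A=compute:t2 B=load:t3 [load-bound]
step 4: L[4]=8 C[3]=4 → dur=8, Σ=36 | A=load:t4 B=compute:t3 [load-bound]
step 5: L[5]=2 C[4]=8 → dur=8, Σ=44 | A=compute:t4 B=load:t5 [compute-bound]
step 6: C[5]=8 → dur=8, Σ=52 | A=idle B=compute:t5 [compute-only]

end_cycle[1] = 18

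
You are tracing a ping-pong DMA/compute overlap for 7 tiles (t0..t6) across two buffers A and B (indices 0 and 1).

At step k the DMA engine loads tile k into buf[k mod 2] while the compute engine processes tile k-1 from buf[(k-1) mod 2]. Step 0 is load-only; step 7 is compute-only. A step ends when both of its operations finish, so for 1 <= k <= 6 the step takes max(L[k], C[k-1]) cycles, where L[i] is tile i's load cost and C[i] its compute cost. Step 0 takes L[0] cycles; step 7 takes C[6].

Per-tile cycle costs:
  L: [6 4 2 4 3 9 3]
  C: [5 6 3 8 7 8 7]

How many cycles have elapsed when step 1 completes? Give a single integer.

end_cycle[1] = 11

step 0: L[0]=6 → dur=6, Σ=6 | A=load:t0 B=idle [load-only]
step 1: L[1]=4 C[0]=5 → dur=5, Σ=11 | A=compute:t0 B=load:t1 [compute-bound]
step 2: L[2]=2 C[1]=6 → dur=6, Σ=17 | A=load:t2 B=compute:t1 [compute-bound]
step 3: L[3]=4 C[2]=3 → dur=4, Σ=21 | A=compute:t2 B=load:t3 [load-bound]
step 4: L[4]=3 C[3]=8 → dur=8, Σ=29 | A=load:t4 B=compute:t3 [compute-bound]
step 5: L[5]=9 C[4]=7 → dur=9, Σ=38 | A=compute:t4 B=load:t5 [load-bound]
step 6: L[6]=3 C[5]=8 → dur=8, Σ=46 | A=load:t6 B=compute:t5 [compute-bound]
step 7: C[6]=7 → dur=7, Σ=53 | A=compute:t6 B=idle [compute-only]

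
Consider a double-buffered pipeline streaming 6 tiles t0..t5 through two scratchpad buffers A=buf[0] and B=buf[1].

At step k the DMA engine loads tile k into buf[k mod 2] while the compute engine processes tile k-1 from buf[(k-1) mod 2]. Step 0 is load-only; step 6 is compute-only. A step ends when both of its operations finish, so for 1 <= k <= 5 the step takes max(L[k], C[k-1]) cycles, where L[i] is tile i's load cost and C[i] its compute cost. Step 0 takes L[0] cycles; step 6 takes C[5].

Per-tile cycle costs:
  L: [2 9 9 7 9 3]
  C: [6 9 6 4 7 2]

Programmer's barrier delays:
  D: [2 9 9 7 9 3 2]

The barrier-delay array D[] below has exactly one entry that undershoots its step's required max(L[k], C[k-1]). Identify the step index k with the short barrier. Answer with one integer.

step 0: need L[0]=2 = 2; D[0]=2 ok
step 1: need max(L[1]=9,C[0]=6) = 9; D[1]=9 ok
step 2: need max(L[2]=9,C[1]=9) = 9; D[2]=9 ok
step 3: need max(L[3]=7,C[2]=6) = 7; D[3]=7 ok
step 4: need max(L[4]=9,C[3]=4) = 9; D[4]=9 ok
step 5: need max(L[5]=3,C[4]=7) = 7; D[5]=3 SHORT
step 6: need C[5]=2 = 2; D[6]=2 ok

hazard at step 5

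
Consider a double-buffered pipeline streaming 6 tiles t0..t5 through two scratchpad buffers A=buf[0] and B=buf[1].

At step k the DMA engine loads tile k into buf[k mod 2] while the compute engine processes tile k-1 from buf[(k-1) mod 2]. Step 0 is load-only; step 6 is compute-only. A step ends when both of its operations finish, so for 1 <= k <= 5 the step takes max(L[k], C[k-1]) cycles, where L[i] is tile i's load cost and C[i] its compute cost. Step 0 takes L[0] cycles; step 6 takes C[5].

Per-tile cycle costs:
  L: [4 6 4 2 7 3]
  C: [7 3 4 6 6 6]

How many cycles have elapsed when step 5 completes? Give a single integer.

[0] DMA t0→A (4c) ∥ CU idle ⇒ 4c, clock 4
[1] DMA t1→B (6c) ∥ CU A:t0 (7c) ⇒ 7c, clock 11
[2] DMA t2→A (4c) ∥ CU B:t1 (3c) ⇒ 4c, clock 15
[3] DMA t3→B (2c) ∥ CU A:t2 (4c) ⇒ 4c, clock 19
[4] DMA t4→A (7c) ∥ CU B:t3 (6c) ⇒ 7c, clock 26
[5] DMA t5→B (3c) ∥ CU A:t4 (6c) ⇒ 6c, clock 32
[6] DMA idle ∥ CU B:t5 (6c) ⇒ 6c, clock 38

end_cycle[5] = 32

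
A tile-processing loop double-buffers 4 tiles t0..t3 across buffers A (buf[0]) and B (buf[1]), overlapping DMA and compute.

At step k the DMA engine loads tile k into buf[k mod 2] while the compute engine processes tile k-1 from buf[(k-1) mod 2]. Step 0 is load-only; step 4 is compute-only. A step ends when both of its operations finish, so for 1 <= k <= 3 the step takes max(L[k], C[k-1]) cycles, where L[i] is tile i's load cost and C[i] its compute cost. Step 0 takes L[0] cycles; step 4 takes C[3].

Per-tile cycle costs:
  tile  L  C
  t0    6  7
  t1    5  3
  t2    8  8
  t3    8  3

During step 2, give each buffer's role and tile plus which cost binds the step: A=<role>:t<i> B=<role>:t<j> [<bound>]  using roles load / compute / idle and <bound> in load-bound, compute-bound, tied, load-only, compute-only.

k=0 load=t0/6c comp=- wait=6 total=6
k=1 load=t1/5c comp=t0/7c wait=7 total=13
k=2 load=t2/8c comp=t1/3c wait=8 total=21
k=3 load=t3/8c comp=t2/8c wait=8 total=29
k=4 load=- comp=t3/3c wait=3 total=32

step 2: A=load:t2 B=compute:t1 [load-bound]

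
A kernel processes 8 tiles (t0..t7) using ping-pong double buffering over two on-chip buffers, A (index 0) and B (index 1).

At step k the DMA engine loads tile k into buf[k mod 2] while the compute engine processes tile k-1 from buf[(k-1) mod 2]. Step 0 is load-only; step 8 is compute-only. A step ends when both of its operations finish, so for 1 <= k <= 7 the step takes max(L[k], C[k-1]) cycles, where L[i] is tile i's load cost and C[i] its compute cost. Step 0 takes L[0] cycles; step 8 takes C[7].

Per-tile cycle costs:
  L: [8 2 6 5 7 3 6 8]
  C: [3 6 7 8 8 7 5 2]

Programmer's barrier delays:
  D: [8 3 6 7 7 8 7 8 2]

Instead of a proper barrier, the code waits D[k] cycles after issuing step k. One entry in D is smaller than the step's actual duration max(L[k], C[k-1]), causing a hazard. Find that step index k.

k=0 barrier L[0]=8→8c, D[0]=8 ok
k=1 barrier max(L[1]=2,C[0]=3)→3c, D[1]=3 ok
k=2 barrier max(L[2]=6,C[1]=6)→6c, D[2]=6 ok
k=3 barrier max(L[3]=5,C[2]=7)→7c, D[3]=7 ok
k=4 barrier max(L[4]=7,C[3]=8)→8c, D[4]=7 SHORT
k=5 barrier max(L[5]=3,C[4]=8)→8c, D[5]=8 ok
k=6 barrier max(L[6]=6,C[5]=7)→7c, D[6]=7 ok
k=7 barrier max(L[7]=8,C[6]=5)→8c, D[7]=8 ok
k=8 barrier C[7]=2→2c, D[8]=2 ok

hazard at step 4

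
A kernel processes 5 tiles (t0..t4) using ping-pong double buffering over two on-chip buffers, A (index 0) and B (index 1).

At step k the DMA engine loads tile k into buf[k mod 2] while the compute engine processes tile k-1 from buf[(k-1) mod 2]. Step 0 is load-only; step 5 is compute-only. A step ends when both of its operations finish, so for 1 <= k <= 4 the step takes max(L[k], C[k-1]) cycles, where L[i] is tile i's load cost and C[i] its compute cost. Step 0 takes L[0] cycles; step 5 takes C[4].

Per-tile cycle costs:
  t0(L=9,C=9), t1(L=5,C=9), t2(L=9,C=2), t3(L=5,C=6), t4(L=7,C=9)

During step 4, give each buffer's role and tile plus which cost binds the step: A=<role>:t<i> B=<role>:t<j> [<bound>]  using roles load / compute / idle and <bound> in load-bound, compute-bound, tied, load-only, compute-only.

[0] DMA t0→A (9c) ∥ CU idle ⇒ 9c, clock 9
[1] DMA t1→B (5c) ∥ CU A:t0 (9c) ⇒ 9c, clock 18
[2] DMA t2→A (9c) ∥ CU B:t1 (9c) ⇒ 9c, clock 27
[3] DMA t3→B (5c) ∥ CU A:t2 (2c) ⇒ 5c, clock 32
[4] DMA t4→A (7c) ∥ CU B:t3 (6c) ⇒ 7c, clock 39
[5] DMA idle ∥ CU A:t4 (9c) ⇒ 9c, clock 48

step 4: A=load:t4 B=compute:t3 [load-bound]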